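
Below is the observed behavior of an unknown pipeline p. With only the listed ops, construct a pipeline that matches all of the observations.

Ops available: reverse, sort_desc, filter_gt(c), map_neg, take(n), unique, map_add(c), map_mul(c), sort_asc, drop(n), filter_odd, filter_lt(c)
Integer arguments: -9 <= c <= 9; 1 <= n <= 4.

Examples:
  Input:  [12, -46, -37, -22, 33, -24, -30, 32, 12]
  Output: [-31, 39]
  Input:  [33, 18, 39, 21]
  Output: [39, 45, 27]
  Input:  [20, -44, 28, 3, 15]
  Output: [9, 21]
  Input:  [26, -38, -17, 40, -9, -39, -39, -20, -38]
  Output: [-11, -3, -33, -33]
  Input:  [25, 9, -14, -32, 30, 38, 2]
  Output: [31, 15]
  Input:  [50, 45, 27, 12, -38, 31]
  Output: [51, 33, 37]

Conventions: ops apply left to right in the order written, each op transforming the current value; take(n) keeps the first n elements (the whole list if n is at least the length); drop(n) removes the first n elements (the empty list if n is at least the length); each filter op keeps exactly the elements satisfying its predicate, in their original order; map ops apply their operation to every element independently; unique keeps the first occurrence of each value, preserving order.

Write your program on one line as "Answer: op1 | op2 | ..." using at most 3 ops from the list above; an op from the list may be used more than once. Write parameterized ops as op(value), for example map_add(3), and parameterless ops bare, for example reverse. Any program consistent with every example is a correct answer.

filter_odd | map_add(6)

Check, running the answer program on each example:
  [12, -46, -37, -22, 33, -24, -30, 32, 12] -> [-37, 33] -> [-31, 39]
  [33, 18, 39, 21] -> [33, 39, 21] -> [39, 45, 27]
  [20, -44, 28, 3, 15] -> [3, 15] -> [9, 21]
  [26, -38, -17, 40, -9, -39, -39, -20, -38] -> [-17, -9, -39, -39] -> [-11, -3, -33, -33]
  [25, 9, -14, -32, 30, 38, 2] -> [25, 9] -> [31, 15]
  [50, 45, 27, 12, -38, 31] -> [45, 27, 31] -> [51, 33, 37]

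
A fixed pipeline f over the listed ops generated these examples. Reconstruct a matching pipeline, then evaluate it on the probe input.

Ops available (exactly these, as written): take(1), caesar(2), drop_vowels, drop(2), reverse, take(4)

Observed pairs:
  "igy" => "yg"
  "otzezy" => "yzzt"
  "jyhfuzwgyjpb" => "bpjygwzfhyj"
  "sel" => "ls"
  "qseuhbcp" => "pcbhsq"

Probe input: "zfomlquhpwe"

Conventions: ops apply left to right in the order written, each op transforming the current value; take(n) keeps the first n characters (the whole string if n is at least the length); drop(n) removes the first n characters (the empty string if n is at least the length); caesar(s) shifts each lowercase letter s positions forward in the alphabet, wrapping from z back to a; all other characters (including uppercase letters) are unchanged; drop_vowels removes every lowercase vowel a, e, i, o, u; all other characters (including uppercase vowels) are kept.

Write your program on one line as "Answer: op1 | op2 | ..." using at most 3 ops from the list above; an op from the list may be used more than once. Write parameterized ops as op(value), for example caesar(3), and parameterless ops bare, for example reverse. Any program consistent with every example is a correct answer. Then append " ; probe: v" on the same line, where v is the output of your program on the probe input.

reverse | drop_vowels ; probe: "wphqlmfz"

Check, running the answer program on each example:
  "igy" -> "ygi" -> "yg"
  "otzezy" -> "yzezto" -> "yzzt"
  "jyhfuzwgyjpb" -> "bpjygwzufhyj" -> "bpjygwzfhyj"
  "sel" -> "les" -> "ls"
  "qseuhbcp" -> "pcbhuesq" -> "pcbhsq"
  probe: "zfomlquhpwe" -> "ewphuqlmofz" -> "wphqlmfz"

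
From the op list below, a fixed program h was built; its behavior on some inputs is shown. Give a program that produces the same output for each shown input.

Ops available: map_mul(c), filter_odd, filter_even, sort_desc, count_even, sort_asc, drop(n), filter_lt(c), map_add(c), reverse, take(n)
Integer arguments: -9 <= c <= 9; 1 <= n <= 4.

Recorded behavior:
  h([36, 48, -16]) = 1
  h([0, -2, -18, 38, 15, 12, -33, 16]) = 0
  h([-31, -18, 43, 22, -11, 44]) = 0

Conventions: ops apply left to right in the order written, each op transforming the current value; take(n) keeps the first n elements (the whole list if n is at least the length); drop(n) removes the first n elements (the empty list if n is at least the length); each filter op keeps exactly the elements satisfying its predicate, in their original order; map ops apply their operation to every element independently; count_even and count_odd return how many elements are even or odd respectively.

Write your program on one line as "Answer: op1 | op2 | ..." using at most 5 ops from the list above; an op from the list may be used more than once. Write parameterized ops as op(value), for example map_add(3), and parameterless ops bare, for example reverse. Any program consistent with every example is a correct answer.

reverse | take(4) | take(1) | filter_lt(3) | count_even

Check, running the answer program on each example:
  [36, 48, -16] -> [-16, 48, 36] -> [-16, 48, 36] -> [-16] -> [-16] -> 1
  [0, -2, -18, 38, 15, 12, -33, 16] -> [16, -33, 12, 15, 38, -18, -2, 0] -> [16, -33, 12, 15] -> [16] -> [] -> 0
  [-31, -18, 43, 22, -11, 44] -> [44, -11, 22, 43, -18, -31] -> [44, -11, 22, 43] -> [44] -> [] -> 0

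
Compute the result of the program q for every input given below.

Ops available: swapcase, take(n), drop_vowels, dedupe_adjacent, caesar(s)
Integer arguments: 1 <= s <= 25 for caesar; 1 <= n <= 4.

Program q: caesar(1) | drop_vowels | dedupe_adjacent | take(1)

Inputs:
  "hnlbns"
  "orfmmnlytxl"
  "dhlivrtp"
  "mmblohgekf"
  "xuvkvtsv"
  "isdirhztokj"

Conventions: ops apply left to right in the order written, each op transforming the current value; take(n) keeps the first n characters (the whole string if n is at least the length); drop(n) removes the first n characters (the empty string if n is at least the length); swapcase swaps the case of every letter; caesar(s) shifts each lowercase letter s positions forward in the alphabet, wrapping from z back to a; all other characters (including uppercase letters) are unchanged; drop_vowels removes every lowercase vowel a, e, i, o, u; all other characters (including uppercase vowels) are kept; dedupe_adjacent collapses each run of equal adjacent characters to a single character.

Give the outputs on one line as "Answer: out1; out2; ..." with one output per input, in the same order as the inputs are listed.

Execution, op by op:
  "hnlbns" -> "iomcot" -> "mct" -> "mct" -> "m"
  "orfmmnlytxl" -> "psgnnomzuym" -> "psgnnmzym" -> "psgnmzym" -> "p"
  "dhlivrtp" -> "eimjwsuq" -> "mjwsq" -> "mjwsq" -> "m"
  "mmblohgekf" -> "nncmpihflg" -> "nncmphflg" -> "ncmphflg" -> "n"
  "xuvkvtsv" -> "yvwlwutw" -> "yvwlwtw" -> "yvwlwtw" -> "y"
  "isdirhztokj" -> "jtejsiauplk" -> "jtjsplk" -> "jtjsplk" -> "j"

"m"; "p"; "m"; "n"; "y"; "j"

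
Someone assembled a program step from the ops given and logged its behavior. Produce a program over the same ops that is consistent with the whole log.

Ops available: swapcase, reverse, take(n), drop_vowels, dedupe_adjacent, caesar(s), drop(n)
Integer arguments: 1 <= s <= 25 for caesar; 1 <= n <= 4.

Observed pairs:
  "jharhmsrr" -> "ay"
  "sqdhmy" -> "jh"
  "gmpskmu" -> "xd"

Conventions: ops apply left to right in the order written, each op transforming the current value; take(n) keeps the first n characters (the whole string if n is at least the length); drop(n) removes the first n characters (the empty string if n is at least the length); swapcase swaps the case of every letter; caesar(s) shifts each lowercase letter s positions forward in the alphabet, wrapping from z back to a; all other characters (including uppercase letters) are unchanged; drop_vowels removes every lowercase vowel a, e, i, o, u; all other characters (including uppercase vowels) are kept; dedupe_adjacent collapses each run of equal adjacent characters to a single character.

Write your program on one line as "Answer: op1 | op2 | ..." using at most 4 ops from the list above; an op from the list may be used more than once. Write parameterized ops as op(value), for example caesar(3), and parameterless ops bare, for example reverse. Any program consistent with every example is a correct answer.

drop_vowels | dedupe_adjacent | take(2) | caesar(17)

Check, running the answer program on each example:
  "jharhmsrr" -> "jhrhmsrr" -> "jhrhmsr" -> "jh" -> "ay"
  "sqdhmy" -> "sqdhmy" -> "sqdhmy" -> "sq" -> "jh"
  "gmpskmu" -> "gmpskm" -> "gmpskm" -> "gm" -> "xd"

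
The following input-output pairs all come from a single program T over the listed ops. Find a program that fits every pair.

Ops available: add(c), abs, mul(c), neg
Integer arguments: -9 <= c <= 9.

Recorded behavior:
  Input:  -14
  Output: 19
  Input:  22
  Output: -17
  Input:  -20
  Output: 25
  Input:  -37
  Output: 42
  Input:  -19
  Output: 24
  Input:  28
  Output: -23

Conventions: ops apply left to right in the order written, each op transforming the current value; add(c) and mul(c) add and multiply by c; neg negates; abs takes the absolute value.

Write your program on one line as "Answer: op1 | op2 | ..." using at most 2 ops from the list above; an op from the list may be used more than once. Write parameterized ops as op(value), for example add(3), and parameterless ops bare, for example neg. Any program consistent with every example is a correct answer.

add(-5) | neg

Check, running the answer program on each example:
  -14 -> -19 -> 19
  22 -> 17 -> -17
  -20 -> -25 -> 25
  -37 -> -42 -> 42
  -19 -> -24 -> 24
  28 -> 23 -> -23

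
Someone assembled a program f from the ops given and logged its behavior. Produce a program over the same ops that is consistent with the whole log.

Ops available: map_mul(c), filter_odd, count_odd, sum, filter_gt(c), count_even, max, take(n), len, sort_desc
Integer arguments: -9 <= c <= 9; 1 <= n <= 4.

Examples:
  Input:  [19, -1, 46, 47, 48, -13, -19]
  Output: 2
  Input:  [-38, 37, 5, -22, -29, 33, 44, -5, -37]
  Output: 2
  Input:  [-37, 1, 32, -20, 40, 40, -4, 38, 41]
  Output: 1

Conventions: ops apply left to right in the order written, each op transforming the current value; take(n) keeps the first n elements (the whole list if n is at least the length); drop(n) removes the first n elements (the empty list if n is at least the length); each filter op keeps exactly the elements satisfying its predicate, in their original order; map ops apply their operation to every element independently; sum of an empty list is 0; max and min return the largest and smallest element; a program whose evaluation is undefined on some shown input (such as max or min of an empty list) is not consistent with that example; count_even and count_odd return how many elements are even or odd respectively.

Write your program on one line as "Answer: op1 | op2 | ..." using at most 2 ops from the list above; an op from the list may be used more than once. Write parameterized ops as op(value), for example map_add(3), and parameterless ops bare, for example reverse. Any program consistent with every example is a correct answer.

filter_gt(6) | count_odd

Check, running the answer program on each example:
  [19, -1, 46, 47, 48, -13, -19] -> [19, 46, 47, 48] -> 2
  [-38, 37, 5, -22, -29, 33, 44, -5, -37] -> [37, 33, 44] -> 2
  [-37, 1, 32, -20, 40, 40, -4, 38, 41] -> [32, 40, 40, 38, 41] -> 1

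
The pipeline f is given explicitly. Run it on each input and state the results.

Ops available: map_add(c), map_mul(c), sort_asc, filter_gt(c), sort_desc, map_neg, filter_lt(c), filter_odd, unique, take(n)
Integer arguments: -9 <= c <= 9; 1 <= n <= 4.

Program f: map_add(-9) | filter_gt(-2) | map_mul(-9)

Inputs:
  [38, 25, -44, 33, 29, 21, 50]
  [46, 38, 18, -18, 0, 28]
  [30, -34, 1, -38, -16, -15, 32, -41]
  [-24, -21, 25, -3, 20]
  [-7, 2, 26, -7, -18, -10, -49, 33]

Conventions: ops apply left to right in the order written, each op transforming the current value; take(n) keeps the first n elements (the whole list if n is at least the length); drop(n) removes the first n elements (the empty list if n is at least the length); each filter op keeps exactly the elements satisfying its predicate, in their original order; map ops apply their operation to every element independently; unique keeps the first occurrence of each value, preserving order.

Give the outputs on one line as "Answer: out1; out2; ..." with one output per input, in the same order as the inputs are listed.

Execution, op by op:
  [38, 25, -44, 33, 29, 21, 50] -> [29, 16, -53, 24, 20, 12, 41] -> [29, 16, 24, 20, 12, 41] -> [-261, -144, -216, -180, -108, -369]
  [46, 38, 18, -18, 0, 28] -> [37, 29, 9, -27, -9, 19] -> [37, 29, 9, 19] -> [-333, -261, -81, -171]
  [30, -34, 1, -38, -16, -15, 32, -41] -> [21, -43, -8, -47, -25, -24, 23, -50] -> [21, 23] -> [-189, -207]
  [-24, -21, 25, -3, 20] -> [-33, -30, 16, -12, 11] -> [16, 11] -> [-144, -99]
  [-7, 2, 26, -7, -18, -10, -49, 33] -> [-16, -7, 17, -16, -27, -19, -58, 24] -> [17, 24] -> [-153, -216]

[-261, -144, -216, -180, -108, -369]; [-333, -261, -81, -171]; [-189, -207]; [-144, -99]; [-153, -216]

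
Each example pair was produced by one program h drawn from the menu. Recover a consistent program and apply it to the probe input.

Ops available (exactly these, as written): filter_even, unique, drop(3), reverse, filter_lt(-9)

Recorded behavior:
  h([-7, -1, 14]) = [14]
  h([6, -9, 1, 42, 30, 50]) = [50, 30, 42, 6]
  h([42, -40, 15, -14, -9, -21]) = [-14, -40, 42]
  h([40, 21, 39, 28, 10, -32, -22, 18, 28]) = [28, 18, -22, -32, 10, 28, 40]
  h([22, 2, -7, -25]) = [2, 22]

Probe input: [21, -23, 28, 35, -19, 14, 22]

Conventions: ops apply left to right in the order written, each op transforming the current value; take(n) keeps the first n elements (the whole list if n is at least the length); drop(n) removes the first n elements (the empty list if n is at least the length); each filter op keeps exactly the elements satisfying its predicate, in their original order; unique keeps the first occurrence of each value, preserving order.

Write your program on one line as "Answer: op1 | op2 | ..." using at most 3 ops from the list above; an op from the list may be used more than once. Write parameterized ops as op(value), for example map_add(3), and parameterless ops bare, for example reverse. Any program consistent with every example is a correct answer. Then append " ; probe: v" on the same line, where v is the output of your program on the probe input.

filter_even | reverse ; probe: [22, 14, 28]

Check, running the answer program on each example:
  [-7, -1, 14] -> [14] -> [14]
  [6, -9, 1, 42, 30, 50] -> [6, 42, 30, 50] -> [50, 30, 42, 6]
  [42, -40, 15, -14, -9, -21] -> [42, -40, -14] -> [-14, -40, 42]
  [40, 21, 39, 28, 10, -32, -22, 18, 28] -> [40, 28, 10, -32, -22, 18, 28] -> [28, 18, -22, -32, 10, 28, 40]
  [22, 2, -7, -25] -> [22, 2] -> [2, 22]
  probe: [21, -23, 28, 35, -19, 14, 22] -> [28, 14, 22] -> [22, 14, 28]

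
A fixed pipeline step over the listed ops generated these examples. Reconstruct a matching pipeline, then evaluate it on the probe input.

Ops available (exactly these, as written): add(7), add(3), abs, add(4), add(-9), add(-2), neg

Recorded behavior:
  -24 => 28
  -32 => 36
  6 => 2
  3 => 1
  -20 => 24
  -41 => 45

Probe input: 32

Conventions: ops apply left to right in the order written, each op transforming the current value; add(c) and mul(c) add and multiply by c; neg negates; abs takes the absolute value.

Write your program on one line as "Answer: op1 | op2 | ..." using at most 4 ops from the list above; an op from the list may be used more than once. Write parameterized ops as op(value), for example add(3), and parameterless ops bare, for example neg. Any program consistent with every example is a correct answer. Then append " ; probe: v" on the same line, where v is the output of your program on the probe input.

neg | add(4) | abs ; probe: 28

Check, running the answer program on each example:
  -24 -> 24 -> 28 -> 28
  -32 -> 32 -> 36 -> 36
  6 -> -6 -> -2 -> 2
  3 -> -3 -> 1 -> 1
  -20 -> 20 -> 24 -> 24
  -41 -> 41 -> 45 -> 45
  probe: 32 -> -32 -> -28 -> 28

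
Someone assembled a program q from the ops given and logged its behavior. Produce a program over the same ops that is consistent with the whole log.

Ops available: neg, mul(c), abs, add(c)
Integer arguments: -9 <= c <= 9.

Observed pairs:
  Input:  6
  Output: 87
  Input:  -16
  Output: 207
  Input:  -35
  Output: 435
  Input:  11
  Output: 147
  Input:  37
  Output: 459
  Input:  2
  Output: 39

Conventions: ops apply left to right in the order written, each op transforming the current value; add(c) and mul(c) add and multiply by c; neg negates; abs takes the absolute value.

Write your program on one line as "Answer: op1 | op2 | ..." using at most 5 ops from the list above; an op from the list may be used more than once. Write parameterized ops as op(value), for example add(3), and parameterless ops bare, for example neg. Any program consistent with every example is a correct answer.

mul(-4) | abs | add(5) | mul(3)

Check, running the answer program on each example:
  6 -> -24 -> 24 -> 29 -> 87
  -16 -> 64 -> 64 -> 69 -> 207
  -35 -> 140 -> 140 -> 145 -> 435
  11 -> -44 -> 44 -> 49 -> 147
  37 -> -148 -> 148 -> 153 -> 459
  2 -> -8 -> 8 -> 13 -> 39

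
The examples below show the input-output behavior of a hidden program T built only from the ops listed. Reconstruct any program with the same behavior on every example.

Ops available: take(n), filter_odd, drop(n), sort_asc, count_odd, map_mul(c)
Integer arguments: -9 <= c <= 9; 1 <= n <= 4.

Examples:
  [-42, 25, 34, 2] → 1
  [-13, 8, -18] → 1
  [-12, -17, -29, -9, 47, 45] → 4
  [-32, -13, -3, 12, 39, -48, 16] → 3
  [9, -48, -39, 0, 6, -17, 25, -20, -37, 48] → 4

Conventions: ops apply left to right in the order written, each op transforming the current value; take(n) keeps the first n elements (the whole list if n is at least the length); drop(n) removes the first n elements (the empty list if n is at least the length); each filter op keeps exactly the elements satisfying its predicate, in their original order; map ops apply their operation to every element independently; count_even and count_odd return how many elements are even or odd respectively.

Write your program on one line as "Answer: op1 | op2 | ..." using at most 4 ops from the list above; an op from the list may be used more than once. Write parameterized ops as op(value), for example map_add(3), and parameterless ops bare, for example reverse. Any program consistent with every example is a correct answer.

map_mul(-7) | filter_odd | take(4) | count_odd

Check, running the answer program on each example:
  [-42, 25, 34, 2] -> [294, -175, -238, -14] -> [-175] -> [-175] -> 1
  [-13, 8, -18] -> [91, -56, 126] -> [91] -> [91] -> 1
  [-12, -17, -29, -9, 47, 45] -> [84, 119, 203, 63, -329, -315] -> [119, 203, 63, -329, -315] -> [119, 203, 63, -329] -> 4
  [-32, -13, -3, 12, 39, -48, 16] -> [224, 91, 21, -84, -273, 336, -112] -> [91, 21, -273] -> [91, 21, -273] -> 3
  [9, -48, -39, 0, 6, -17, 25, -20, -37, 48] -> [-63, 336, 273, 0, -42, 119, -175, 140, 259, -336] -> [-63, 273, 119, -175, 259] -> [-63, 273, 119, -175] -> 4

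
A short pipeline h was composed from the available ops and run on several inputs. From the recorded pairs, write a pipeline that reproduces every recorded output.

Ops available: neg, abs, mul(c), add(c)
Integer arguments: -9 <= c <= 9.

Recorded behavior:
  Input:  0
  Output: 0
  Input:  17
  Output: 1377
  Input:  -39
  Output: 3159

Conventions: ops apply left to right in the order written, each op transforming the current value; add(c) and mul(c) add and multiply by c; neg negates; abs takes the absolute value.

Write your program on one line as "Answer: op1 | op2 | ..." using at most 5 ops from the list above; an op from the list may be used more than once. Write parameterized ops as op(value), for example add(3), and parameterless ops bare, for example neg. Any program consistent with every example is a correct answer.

neg | mul(-9) | abs | mul(9)

Check, running the answer program on each example:
  0 -> 0 -> 0 -> 0 -> 0
  17 -> -17 -> 153 -> 153 -> 1377
  -39 -> 39 -> -351 -> 351 -> 3159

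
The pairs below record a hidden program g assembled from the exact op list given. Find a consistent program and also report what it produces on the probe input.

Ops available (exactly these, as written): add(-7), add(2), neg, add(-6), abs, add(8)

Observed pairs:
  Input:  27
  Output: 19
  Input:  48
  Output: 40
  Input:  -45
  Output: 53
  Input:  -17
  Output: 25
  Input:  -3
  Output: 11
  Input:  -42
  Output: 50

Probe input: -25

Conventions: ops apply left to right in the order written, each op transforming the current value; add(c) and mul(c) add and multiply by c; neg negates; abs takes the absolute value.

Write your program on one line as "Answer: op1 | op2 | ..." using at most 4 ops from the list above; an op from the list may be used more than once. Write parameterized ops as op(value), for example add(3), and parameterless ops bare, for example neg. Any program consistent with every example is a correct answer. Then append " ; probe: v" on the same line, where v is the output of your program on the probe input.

neg | add(8) | abs ; probe: 33

Check, running the answer program on each example:
  27 -> -27 -> -19 -> 19
  48 -> -48 -> -40 -> 40
  -45 -> 45 -> 53 -> 53
  -17 -> 17 -> 25 -> 25
  -3 -> 3 -> 11 -> 11
  -42 -> 42 -> 50 -> 50
  probe: -25 -> 25 -> 33 -> 33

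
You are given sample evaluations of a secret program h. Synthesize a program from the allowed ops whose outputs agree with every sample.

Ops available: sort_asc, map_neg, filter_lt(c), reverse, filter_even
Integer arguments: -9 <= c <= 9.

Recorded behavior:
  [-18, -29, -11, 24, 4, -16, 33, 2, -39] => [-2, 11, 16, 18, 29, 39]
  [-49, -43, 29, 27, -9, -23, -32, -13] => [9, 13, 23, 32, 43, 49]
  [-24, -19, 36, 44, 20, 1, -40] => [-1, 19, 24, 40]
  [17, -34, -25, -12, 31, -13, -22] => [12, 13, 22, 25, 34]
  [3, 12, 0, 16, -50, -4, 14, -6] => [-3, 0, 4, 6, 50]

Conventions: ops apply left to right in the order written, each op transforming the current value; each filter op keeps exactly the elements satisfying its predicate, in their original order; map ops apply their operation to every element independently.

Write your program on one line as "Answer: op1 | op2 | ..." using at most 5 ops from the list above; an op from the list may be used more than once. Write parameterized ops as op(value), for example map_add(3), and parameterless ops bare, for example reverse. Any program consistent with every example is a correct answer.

map_neg | sort_asc | map_neg | filter_lt(4) | map_neg

Check, running the answer program on each example:
  [-18, -29, -11, 24, 4, -16, 33, 2, -39] -> [18, 29, 11, -24, -4, 16, -33, -2, 39] -> [-33, -24, -4, -2, 11, 16, 18, 29, 39] -> [33, 24, 4, 2, -11, -16, -18, -29, -39] -> [2, -11, -16, -18, -29, -39] -> [-2, 11, 16, 18, 29, 39]
  [-49, -43, 29, 27, -9, -23, -32, -13] -> [49, 43, -29, -27, 9, 23, 32, 13] -> [-29, -27, 9, 13, 23, 32, 43, 49] -> [29, 27, -9, -13, -23, -32, -43, -49] -> [-9, -13, -23, -32, -43, -49] -> [9, 13, 23, 32, 43, 49]
  [-24, -19, 36, 44, 20, 1, -40] -> [24, 19, -36, -44, -20, -1, 40] -> [-44, -36, -20, -1, 19, 24, 40] -> [44, 36, 20, 1, -19, -24, -40] -> [1, -19, -24, -40] -> [-1, 19, 24, 40]
  [17, -34, -25, -12, 31, -13, -22] -> [-17, 34, 25, 12, -31, 13, 22] -> [-31, -17, 12, 13, 22, 25, 34] -> [31, 17, -12, -13, -22, -25, -34] -> [-12, -13, -22, -25, -34] -> [12, 13, 22, 25, 34]
  [3, 12, 0, 16, -50, -4, 14, -6] -> [-3, -12, 0, -16, 50, 4, -14, 6] -> [-16, -14, -12, -3, 0, 4, 6, 50] -> [16, 14, 12, 3, 0, -4, -6, -50] -> [3, 0, -4, -6, -50] -> [-3, 0, 4, 6, 50]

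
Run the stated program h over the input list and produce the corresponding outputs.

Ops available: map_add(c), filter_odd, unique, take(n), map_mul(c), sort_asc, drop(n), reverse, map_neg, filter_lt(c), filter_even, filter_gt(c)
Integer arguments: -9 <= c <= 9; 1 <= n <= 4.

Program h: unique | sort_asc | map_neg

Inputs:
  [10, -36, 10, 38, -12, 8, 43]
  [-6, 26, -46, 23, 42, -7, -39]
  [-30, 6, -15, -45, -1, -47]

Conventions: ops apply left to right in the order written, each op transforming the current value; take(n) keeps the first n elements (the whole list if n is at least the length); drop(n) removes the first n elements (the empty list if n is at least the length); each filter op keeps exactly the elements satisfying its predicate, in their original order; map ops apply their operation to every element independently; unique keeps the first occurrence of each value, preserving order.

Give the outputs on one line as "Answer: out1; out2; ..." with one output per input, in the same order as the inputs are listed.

Execution, op by op:
  [10, -36, 10, 38, -12, 8, 43] -> [10, -36, 38, -12, 8, 43] -> [-36, -12, 8, 10, 38, 43] -> [36, 12, -8, -10, -38, -43]
  [-6, 26, -46, 23, 42, -7, -39] -> [-6, 26, -46, 23, 42, -7, -39] -> [-46, -39, -7, -6, 23, 26, 42] -> [46, 39, 7, 6, -23, -26, -42]
  [-30, 6, -15, -45, -1, -47] -> [-30, 6, -15, -45, -1, -47] -> [-47, -45, -30, -15, -1, 6] -> [47, 45, 30, 15, 1, -6]

[36, 12, -8, -10, -38, -43]; [46, 39, 7, 6, -23, -26, -42]; [47, 45, 30, 15, 1, -6]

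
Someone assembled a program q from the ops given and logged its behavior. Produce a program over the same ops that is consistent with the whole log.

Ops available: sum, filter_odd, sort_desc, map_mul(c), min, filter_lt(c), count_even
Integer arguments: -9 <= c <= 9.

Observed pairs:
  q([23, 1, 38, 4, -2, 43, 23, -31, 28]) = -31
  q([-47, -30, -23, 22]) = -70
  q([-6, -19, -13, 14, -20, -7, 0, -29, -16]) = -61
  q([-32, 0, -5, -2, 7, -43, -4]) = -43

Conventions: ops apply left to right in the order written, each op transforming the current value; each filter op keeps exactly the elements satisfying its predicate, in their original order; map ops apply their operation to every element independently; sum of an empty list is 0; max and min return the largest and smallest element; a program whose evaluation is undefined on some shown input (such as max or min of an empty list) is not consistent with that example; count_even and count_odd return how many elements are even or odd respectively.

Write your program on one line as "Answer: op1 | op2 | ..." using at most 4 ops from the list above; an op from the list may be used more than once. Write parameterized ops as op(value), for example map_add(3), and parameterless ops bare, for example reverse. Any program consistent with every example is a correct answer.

filter_odd | filter_lt(-8) | sum

Check, running the answer program on each example:
  [23, 1, 38, 4, -2, 43, 23, -31, 28] -> [23, 1, 43, 23, -31] -> [-31] -> -31
  [-47, -30, -23, 22] -> [-47, -23] -> [-47, -23] -> -70
  [-6, -19, -13, 14, -20, -7, 0, -29, -16] -> [-19, -13, -7, -29] -> [-19, -13, -29] -> -61
  [-32, 0, -5, -2, 7, -43, -4] -> [-5, 7, -43] -> [-43] -> -43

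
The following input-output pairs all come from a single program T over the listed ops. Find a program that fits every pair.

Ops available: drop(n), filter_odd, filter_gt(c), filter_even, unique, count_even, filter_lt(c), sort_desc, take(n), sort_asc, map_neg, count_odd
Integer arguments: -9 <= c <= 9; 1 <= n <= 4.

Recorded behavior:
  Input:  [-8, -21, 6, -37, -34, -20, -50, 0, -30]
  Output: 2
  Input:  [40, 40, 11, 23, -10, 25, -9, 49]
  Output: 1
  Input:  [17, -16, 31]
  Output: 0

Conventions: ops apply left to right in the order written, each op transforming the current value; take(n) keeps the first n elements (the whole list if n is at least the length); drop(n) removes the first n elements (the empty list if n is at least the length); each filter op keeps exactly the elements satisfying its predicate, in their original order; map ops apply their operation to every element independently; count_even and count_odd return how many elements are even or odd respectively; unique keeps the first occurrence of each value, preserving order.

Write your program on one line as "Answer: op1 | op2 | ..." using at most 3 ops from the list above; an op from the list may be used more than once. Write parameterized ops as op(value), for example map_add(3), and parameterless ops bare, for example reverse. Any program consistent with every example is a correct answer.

filter_lt(2) | count_odd

Check, running the answer program on each example:
  [-8, -21, 6, -37, -34, -20, -50, 0, -30] -> [-8, -21, -37, -34, -20, -50, 0, -30] -> 2
  [40, 40, 11, 23, -10, 25, -9, 49] -> [-10, -9] -> 1
  [17, -16, 31] -> [-16] -> 0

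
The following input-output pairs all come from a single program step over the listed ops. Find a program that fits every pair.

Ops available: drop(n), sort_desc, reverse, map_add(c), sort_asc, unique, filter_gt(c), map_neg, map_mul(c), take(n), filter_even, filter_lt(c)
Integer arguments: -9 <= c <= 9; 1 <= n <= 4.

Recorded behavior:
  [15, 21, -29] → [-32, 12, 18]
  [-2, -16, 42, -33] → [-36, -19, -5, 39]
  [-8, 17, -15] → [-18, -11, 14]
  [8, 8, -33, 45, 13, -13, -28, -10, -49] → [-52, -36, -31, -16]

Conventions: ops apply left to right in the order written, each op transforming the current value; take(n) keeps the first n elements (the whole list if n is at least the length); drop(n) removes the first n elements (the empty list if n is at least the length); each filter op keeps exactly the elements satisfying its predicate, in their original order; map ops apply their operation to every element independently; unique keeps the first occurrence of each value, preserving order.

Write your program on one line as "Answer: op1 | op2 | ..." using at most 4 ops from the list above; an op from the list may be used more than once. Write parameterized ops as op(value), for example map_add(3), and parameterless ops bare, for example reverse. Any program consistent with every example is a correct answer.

map_add(-3) | sort_desc | sort_asc | take(4)

Check, running the answer program on each example:
  [15, 21, -29] -> [12, 18, -32] -> [18, 12, -32] -> [-32, 12, 18] -> [-32, 12, 18]
  [-2, -16, 42, -33] -> [-5, -19, 39, -36] -> [39, -5, -19, -36] -> [-36, -19, -5, 39] -> [-36, -19, -5, 39]
  [-8, 17, -15] -> [-11, 14, -18] -> [14, -11, -18] -> [-18, -11, 14] -> [-18, -11, 14]
  [8, 8, -33, 45, 13, -13, -28, -10, -49] -> [5, 5, -36, 42, 10, -16, -31, -13, -52] -> [42, 10, 5, 5, -13, -16, -31, -36, -52] -> [-52, -36, -31, -16, -13, 5, 5, 10, 42] -> [-52, -36, -31, -16]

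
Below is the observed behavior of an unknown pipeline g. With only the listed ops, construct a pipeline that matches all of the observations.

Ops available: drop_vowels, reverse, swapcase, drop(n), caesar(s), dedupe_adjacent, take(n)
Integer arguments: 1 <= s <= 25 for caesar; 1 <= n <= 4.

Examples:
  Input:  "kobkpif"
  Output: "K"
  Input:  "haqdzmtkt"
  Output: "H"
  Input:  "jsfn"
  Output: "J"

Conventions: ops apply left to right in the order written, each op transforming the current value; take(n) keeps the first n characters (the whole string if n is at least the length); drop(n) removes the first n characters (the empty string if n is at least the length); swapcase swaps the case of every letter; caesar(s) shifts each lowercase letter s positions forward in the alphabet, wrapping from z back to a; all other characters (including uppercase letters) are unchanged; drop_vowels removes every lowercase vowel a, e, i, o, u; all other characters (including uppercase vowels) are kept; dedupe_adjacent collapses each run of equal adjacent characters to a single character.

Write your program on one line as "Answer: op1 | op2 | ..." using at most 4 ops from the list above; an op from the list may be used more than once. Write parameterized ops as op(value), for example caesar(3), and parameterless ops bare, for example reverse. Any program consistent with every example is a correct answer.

drop_vowels | take(1) | swapcase

Check, running the answer program on each example:
  "kobkpif" -> "kbkpf" -> "k" -> "K"
  "haqdzmtkt" -> "hqdzmtkt" -> "h" -> "H"
  "jsfn" -> "jsfn" -> "j" -> "J"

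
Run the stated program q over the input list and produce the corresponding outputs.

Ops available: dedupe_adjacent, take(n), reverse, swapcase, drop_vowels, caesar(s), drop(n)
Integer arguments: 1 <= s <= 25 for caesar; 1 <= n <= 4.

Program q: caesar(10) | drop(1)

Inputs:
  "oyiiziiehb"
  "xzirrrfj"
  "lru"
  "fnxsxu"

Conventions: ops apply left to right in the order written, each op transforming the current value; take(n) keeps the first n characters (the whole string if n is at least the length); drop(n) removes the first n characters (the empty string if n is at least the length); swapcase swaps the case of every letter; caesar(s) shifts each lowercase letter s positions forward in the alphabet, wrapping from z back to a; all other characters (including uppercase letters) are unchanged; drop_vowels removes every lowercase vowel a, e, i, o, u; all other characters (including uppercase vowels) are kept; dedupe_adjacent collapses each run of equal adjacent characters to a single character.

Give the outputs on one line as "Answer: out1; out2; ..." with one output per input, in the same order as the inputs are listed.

Execution, op by op:
  "oyiiziiehb" -> "yissjssorl" -> "issjssorl"
  "xzirrrfj" -> "hjsbbbpt" -> "jsbbbpt"
  "lru" -> "vbe" -> "be"
  "fnxsxu" -> "pxhche" -> "xhche"

"issjssorl"; "jsbbbpt"; "be"; "xhche"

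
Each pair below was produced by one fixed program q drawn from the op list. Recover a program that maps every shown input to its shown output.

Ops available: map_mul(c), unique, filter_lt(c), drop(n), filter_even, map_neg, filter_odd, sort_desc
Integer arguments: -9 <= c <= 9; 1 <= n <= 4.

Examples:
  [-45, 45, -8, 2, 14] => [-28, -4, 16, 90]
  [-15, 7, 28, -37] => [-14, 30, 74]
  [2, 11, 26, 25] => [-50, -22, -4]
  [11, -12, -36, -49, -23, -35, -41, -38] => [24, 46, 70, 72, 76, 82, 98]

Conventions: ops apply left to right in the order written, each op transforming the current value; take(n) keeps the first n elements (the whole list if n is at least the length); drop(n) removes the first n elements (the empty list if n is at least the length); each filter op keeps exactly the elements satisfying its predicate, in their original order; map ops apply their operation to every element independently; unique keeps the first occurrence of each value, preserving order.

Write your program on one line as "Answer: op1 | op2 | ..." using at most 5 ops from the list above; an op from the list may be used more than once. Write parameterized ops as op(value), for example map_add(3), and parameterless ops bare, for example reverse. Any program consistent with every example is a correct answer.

sort_desc | map_neg | map_mul(2) | drop(1)

Check, running the answer program on each example:
  [-45, 45, -8, 2, 14] -> [45, 14, 2, -8, -45] -> [-45, -14, -2, 8, 45] -> [-90, -28, -4, 16, 90] -> [-28, -4, 16, 90]
  [-15, 7, 28, -37] -> [28, 7, -15, -37] -> [-28, -7, 15, 37] -> [-56, -14, 30, 74] -> [-14, 30, 74]
  [2, 11, 26, 25] -> [26, 25, 11, 2] -> [-26, -25, -11, -2] -> [-52, -50, -22, -4] -> [-50, -22, -4]
  [11, -12, -36, -49, -23, -35, -41, -38] -> [11, -12, -23, -35, -36, -38, -41, -49] -> [-11, 12, 23, 35, 36, 38, 41, 49] -> [-22, 24, 46, 70, 72, 76, 82, 98] -> [24, 46, 70, 72, 76, 82, 98]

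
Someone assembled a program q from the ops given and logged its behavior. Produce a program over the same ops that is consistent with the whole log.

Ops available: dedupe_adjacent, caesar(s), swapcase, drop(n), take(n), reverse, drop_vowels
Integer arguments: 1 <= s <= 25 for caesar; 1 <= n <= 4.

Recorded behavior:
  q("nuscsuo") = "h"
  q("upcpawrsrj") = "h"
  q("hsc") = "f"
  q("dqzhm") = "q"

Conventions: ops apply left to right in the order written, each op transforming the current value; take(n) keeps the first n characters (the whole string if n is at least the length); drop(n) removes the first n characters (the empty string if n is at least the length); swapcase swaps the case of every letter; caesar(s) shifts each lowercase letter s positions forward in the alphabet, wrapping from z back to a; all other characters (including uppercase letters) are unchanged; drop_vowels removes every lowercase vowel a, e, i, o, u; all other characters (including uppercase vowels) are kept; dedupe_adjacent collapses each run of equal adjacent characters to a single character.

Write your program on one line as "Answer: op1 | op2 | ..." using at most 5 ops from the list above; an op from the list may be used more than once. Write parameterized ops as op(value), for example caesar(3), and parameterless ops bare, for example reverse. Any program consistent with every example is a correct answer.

take(3) | caesar(13) | drop_vowels | take(1)

Check, running the answer program on each example:
  "nuscsuo" -> "nus" -> "ahf" -> "hf" -> "h"
  "upcpawrsrj" -> "upc" -> "hcp" -> "hcp" -> "h"
  "hsc" -> "hsc" -> "ufp" -> "fp" -> "f"
  "dqzhm" -> "dqz" -> "qdm" -> "qdm" -> "q"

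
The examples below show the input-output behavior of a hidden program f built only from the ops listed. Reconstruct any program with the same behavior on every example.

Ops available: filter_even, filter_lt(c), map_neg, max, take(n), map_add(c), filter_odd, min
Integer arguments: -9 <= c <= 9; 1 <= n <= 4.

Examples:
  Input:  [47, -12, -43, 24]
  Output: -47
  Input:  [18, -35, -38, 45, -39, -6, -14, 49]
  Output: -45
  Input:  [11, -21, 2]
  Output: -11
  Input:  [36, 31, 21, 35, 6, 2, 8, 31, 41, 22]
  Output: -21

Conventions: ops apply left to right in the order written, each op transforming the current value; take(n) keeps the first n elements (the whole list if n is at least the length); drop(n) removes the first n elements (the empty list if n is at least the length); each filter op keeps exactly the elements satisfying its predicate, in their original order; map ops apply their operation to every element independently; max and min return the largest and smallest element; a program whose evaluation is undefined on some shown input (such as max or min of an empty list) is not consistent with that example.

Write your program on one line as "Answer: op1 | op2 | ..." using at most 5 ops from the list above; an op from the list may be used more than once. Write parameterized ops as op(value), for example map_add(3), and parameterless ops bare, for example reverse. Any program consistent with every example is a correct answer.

map_neg | filter_lt(0) | filter_odd | take(4) | max

Check, running the answer program on each example:
  [47, -12, -43, 24] -> [-47, 12, 43, -24] -> [-47, -24] -> [-47] -> [-47] -> -47
  [18, -35, -38, 45, -39, -6, -14, 49] -> [-18, 35, 38, -45, 39, 6, 14, -49] -> [-18, -45, -49] -> [-45, -49] -> [-45, -49] -> -45
  [11, -21, 2] -> [-11, 21, -2] -> [-11, -2] -> [-11] -> [-11] -> -11
  [36, 31, 21, 35, 6, 2, 8, 31, 41, 22] -> [-36, -31, -21, -35, -6, -2, -8, -31, -41, -22] -> [-36, -31, -21, -35, -6, -2, -8, -31, -41, -22] -> [-31, -21, -35, -31, -41] -> [-31, -21, -35, -31] -> -21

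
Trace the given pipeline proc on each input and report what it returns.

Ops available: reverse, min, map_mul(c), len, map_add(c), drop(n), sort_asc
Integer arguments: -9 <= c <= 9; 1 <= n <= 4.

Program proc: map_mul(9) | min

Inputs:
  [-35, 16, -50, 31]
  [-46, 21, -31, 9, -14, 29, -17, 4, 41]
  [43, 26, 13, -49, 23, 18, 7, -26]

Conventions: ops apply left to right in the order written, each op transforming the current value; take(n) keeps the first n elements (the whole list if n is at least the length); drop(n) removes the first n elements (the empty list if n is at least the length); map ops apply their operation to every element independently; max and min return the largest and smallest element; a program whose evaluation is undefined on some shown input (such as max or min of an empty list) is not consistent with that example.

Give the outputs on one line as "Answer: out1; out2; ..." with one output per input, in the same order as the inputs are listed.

-450; -414; -441

Execution, op by op:
  [-35, 16, -50, 31] -> [-315, 144, -450, 279] -> -450
  [-46, 21, -31, 9, -14, 29, -17, 4, 41] -> [-414, 189, -279, 81, -126, 261, -153, 36, 369] -> -414
  [43, 26, 13, -49, 23, 18, 7, -26] -> [387, 234, 117, -441, 207, 162, 63, -234] -> -441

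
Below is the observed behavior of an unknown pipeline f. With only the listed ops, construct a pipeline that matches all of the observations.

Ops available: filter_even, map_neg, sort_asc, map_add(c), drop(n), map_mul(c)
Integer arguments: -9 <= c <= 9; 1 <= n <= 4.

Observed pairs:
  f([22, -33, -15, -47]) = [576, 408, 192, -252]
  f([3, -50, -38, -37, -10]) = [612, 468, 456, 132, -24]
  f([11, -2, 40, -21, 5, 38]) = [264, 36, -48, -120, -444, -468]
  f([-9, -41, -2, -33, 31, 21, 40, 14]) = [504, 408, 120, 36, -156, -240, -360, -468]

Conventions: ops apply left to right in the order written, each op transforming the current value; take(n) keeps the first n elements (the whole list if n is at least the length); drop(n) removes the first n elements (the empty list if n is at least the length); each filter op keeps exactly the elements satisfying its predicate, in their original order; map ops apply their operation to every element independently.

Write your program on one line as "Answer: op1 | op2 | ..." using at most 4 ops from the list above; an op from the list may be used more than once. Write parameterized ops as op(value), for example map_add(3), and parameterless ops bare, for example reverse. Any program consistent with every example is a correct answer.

sort_asc | map_mul(-2) | map_add(2) | map_mul(6)

Check, running the answer program on each example:
  [22, -33, -15, -47] -> [-47, -33, -15, 22] -> [94, 66, 30, -44] -> [96, 68, 32, -42] -> [576, 408, 192, -252]
  [3, -50, -38, -37, -10] -> [-50, -38, -37, -10, 3] -> [100, 76, 74, 20, -6] -> [102, 78, 76, 22, -4] -> [612, 468, 456, 132, -24]
  [11, -2, 40, -21, 5, 38] -> [-21, -2, 5, 11, 38, 40] -> [42, 4, -10, -22, -76, -80] -> [44, 6, -8, -20, -74, -78] -> [264, 36, -48, -120, -444, -468]
  [-9, -41, -2, -33, 31, 21, 40, 14] -> [-41, -33, -9, -2, 14, 21, 31, 40] -> [82, 66, 18, 4, -28, -42, -62, -80] -> [84, 68, 20, 6, -26, -40, -60, -78] -> [504, 408, 120, 36, -156, -240, -360, -468]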